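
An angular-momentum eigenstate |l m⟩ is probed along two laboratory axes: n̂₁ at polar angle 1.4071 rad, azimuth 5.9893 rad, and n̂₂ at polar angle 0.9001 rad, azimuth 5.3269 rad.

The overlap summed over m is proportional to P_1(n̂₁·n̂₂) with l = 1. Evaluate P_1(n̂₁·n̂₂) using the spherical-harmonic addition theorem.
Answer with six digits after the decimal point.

0.710748

Summing Y*_{l m}(θ₁,φ₁)·Y_{l m}(θ₂,φ₂) over m ∈ [−1, 1]; prefactor 4π/(2·1+1) = 4.188790:
  [-1]  conj(Y_{1,-1})(Ω₁) = 0.32626 - 0.09874j ; Y_{1,-1}(Ω₂) = 0.15605 + 0.22114j ; Δ = 0.07275 + 0.05674j
  [+0]  conj(Y_{1,0})(Ω₁) = 0.07963 + 0.00000j ; Y_{1,0}(Ω₂) = 0.30368 + 0.00000j ; Δ = 0.02418 + 0.00000j
  [+1]  conj(Y_{1,1})(Ω₁) = -0.32626 - 0.09874j ; Y_{1,1}(Ω₂) = -0.15605 + 0.22114j ; Δ = 0.07275 - 0.05674j
Accumulated sum 0.16968 + 0.00000j; after 4π/(2l+1) scaling, 0.71075 + 0.00000j ⇒ P_1 = 0.710748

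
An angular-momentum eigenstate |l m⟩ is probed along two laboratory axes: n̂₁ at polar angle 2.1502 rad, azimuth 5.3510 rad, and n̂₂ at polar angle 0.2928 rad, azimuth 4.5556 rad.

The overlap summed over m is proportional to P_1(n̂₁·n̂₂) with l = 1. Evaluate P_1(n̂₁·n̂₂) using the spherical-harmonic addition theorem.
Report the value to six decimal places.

-0.355154

Expand P_1 via completeness: Σ_{m} conj(Y_{1,m}) at Ω₁ times Y_{1,m} at Ω₂ —
  m=-1: +0.172330-0.232130i × -0.015571+0.098498i = +0.020181+0.020589i  (running Σ = +0.020181+0.020589i)
  m=0: -0.267522-0.000000i × +0.467807+0.000000i = -0.125149-0.000000i  (running Σ = -0.104968+0.020589i)
  m=1: -0.172330-0.232130i × +0.015571+0.098498i = +0.020181-0.020589i  (running Σ = -0.084787+0.000000i)
Σ over m = -0.084787+0.000000i; ×(4π/3) → -0.355154+0.000000i. Real part: -0.355154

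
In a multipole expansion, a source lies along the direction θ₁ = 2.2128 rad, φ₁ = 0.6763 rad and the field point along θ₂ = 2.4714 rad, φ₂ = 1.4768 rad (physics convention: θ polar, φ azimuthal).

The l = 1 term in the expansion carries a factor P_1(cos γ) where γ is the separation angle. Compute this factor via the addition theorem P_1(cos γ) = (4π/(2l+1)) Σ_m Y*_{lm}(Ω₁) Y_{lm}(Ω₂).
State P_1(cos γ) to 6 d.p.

0.815692

Summing Y*_{l m}(θ₁,φ₁)·Y_{l m}(θ₂,φ₂) over m ∈ [−1, 1]; prefactor 4π/(2·1+1) = 4.188790:
  m=-1: Y*=0.21580 + 0.17319j  Y=0.02014 - 0.21365j  product 0.04135 - 0.04262j
  m=+0: Y*=-0.29258 + 0.00000j  Y=-0.38292 + 0.00000j  product 0.11203 + 0.00000j
  m=+1: Y*=-0.21580 + 0.17319j  Y=-0.02014 - 0.21365j  product 0.04135 + 0.04262j
Total Σ_m = 0.19473 + 0.00000j. Multiply by 4.188790: 0.81569 + 0.00000j. P_1(cos γ) = 0.815692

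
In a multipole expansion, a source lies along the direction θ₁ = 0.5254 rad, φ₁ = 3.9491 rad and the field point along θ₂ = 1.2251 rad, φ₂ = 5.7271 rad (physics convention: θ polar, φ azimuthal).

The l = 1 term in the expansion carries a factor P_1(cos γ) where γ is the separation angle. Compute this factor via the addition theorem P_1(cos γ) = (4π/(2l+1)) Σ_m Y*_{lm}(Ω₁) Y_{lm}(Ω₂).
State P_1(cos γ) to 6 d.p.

0.196070

Addition theorem: P_1(cos γ) = (4π/3) Σ_m Y*_{lm}(Ω₁) Y_{lm}(Ω₂), m = −1…1:
  term(m=-1) = -0.011588-0.055122i   from Y*(Ω₁)=-0.119793-0.125210i, Y(Ω₂)=+0.276078+0.171585i
  term(m=+0) = +0.069984+0.000000i   from Y*(Ω₁)=+0.422701-0.000000i, Y(Ω₂)=+0.165564+0.000000i
  term(m=+1) = -0.011588+0.055122i   from Y*(Ω₁)=+0.119793-0.125210i, Y(Ω₂)=-0.276078+0.171585i
Total Σ_m = +0.046808+0.000000i. Multiply by 4.188790: +0.196070+0.000000i. P_1(cos γ) = 0.196070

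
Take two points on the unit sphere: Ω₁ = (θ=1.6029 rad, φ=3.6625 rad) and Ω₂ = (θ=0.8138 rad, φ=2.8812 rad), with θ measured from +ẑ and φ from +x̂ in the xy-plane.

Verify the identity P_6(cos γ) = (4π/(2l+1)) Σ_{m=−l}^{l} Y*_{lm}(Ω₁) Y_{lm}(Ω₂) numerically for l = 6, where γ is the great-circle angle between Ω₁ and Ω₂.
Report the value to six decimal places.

0.326445

Expand P_6 via completeness: Σ_{m} conj(Y_{6,m}) at Ω₁ times Y_{6,m} at Ω₂ —
  m=-6: -0.481530+0.007777i × +0.000602+0.071263i = -0.000844-0.034310i  (running Σ = -0.000844-0.034310i)
  m=-5: -0.046034+0.027410i × -0.061948-0.224853i = +0.009015+0.008653i  (running Σ = +0.008171-0.025658i)
  m=-4: +0.172714-0.306728i × +0.210602+0.360078i = +0.146820-0.002407i  (running Σ = +0.154991-0.028065i)
  m=-3: -0.000504-0.062390i × -0.266913-0.264669i = -0.016378+0.016786i  (running Σ = +0.138613-0.011279i)
  m=-2: +0.161155+0.275691i × -0.022273-0.012776i = -0.000067-0.008200i  (running Σ = +0.138545-0.019478i)
  m=-1: +0.056965+0.032685i × +0.359404+0.095760i = +0.017344+0.017202i  (running Σ = +0.155889-0.002276i)
  m=0: -0.310990-0.000000i × -0.083383+0.000000i = +0.025931+0.000000i  (running Σ = +0.181821-0.002276i)
  m=1: -0.056965+0.032685i × -0.359404+0.095760i = +0.017344-0.017202i  (running Σ = +0.199164-0.019478i)
  m=2: +0.161155-0.275691i × -0.022273+0.012776i = -0.000067+0.008200i  (running Σ = +0.199097-0.011279i)
  m=3: +0.000504-0.062390i × +0.266913-0.264669i = -0.016378-0.016786i  (running Σ = +0.182719-0.028065i)
  m=4: +0.172714+0.306728i × +0.210602-0.360078i = +0.146820+0.002407i  (running Σ = +0.329538-0.025658i)
  m=5: +0.046034+0.027410i × +0.061948-0.224853i = +0.009015-0.008653i  (running Σ = +0.338553-0.034310i)
  m=6: -0.481530-0.007777i × +0.000602-0.071263i = -0.000844+0.034310i  (running Σ = +0.337710+0.000000i)
Total Σ_m = +0.337710+0.000000i. Multiply by 0.966644: +0.326445+0.000000i. P_6(cos γ) = 0.326445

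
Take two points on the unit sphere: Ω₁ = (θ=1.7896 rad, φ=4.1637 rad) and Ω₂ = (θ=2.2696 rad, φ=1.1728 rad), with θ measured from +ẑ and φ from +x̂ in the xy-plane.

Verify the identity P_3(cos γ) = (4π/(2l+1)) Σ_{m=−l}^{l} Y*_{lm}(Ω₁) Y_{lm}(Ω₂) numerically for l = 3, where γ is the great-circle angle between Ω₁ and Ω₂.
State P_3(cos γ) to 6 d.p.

Term-by-term m-sum for l=3 (normalisation 4π/7 = 1.795196):
  term(m=-3) = -0.06537 + 0.03174j   from Y*(Ω₁)=0.38699 - 0.02918j, Y(Ω₂)=-0.17410 + 0.06890j
  term(m=-2) = 0.07779 - 0.02418j   from Y*(Ω₁)=0.09638 - 0.18813j, Y(Ω₂)=0.26960 + 0.27537j
  term(m=-1) = 0.06307 - 0.00958j   from Y*(Ω₁)=0.12578 + 0.20576j, Y(Ω₂)=0.10253 - 0.24387j
  term(m=+0) = 0.05004 + 0.00000j   from Y*(Ω₁)=0.22392 + 0.00000j, Y(Ω₂)=0.22346 + 0.00000j
  term(m=+1) = 0.06307 + 0.00958j   from Y*(Ω₁)=-0.12578 + 0.20576j, Y(Ω₂)=-0.10253 - 0.24387j
  term(m=+2) = 0.07779 + 0.02418j   from Y*(Ω₁)=0.09638 + 0.18813j, Y(Ω₂)=0.26960 - 0.27537j
  term(m=+3) = -0.06537 - 0.03174j   from Y*(Ω₁)=-0.38699 - 0.02918j, Y(Ω₂)=0.17410 + 0.06890j
Accumulated sum 0.20103 + 0.00000j; after 4π/(2l+1) scaling, 0.36089 + 0.00000j ⇒ P_3 = 0.360895

0.360895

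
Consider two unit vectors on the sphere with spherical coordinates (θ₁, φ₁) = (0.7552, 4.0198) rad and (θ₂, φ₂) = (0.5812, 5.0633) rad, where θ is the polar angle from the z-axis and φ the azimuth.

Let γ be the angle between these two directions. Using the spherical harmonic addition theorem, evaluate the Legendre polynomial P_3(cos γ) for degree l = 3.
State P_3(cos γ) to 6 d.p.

Addition theorem: P_3(cos γ) = (4π/7) Σ_m Y*_{lm}(Ω₁) Y_{lm}(Ω₂), m = −3…3:
  m=-3: (0.117459, -0.065235) × (-0.059987, -0.034192) = (-0.009277, -0.000103)  (running Σ = (-0.009277, -0.000103))
  m=-2: (-0.064523, 0.343608) × (-0.196626, 0.166229) = (-0.044431, -0.078288)  (running Σ = (-0.053707, -0.078391))
  m=-1: (-0.233514, -0.281445) × (0.152048, 0.415362) = (0.081396, -0.139786)  (running Σ = (0.027689, -0.218177))
  m=0: (-0.094859, -0.000000) × (0.153720, 0.000000) = (-0.014582, -0.000000)  (running Σ = (0.013107, -0.218177))
  m=1: (0.233514, -0.281445) × (-0.152048, 0.415362) = (0.081396, 0.139786)  (running Σ = (0.094503, -0.078391))
  m=2: (-0.064523, -0.343608) × (-0.196626, -0.166229) = (-0.044431, 0.078288)  (running Σ = (0.050073, -0.000103))
  m=3: (-0.117459, -0.065235) × (0.059987, -0.034192) = (-0.009277, 0.000103)  (running Σ = (0.040796, 0.000000))
Σ over m = (0.040796, 0.000000); ×(4π/7) → (0.073237, 0.000000). Real part: 0.073237

0.073237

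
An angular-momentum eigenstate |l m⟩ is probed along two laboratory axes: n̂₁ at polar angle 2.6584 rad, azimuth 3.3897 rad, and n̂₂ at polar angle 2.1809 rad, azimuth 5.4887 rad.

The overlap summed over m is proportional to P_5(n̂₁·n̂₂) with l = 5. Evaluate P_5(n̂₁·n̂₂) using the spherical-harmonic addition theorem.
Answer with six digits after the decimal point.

Term-by-term m-sum for l=5 (normalisation 4π/11 = 1.142397):
  m=-5: -0.00326 - 0.00950j × -0.11573 - 0.12676j = -0.00083 + 0.00151j  (running Σ = -0.00083 + 0.00151j)
  m=-4: -0.03311 - 0.05071j × 0.37919 + 0.01379j = -0.01185 - 0.01969j  (running Σ = -0.01268 - 0.01817j)
  m=-3: -0.15458 - 0.14238j × -0.27029 + 0.25594j = 0.07822 - 0.00108j  (running Σ = 0.06554 - 0.01925j)
  m=-2: -0.38528 - 0.20859j × -0.00018 + 0.00990j = 0.00213 - 0.00378j  (running Σ = 0.06767 - 0.02303j)
  m=-1: -0.42328 - 0.10723j × -0.24513 - 0.24962j = 0.07699 + 0.13195j  (running Σ = 0.14467 + 0.10892j)
  m=0: 0.11937 + 0.00000j × 0.07974 + 0.00000j = 0.00952 + 0.00000j  (running Σ = 0.15418 + 0.10892j)
  m=1: 0.42328 - 0.10723j × 0.24513 - 0.24962j = 0.07699 - 0.13195j  (running Σ = 0.23118 - 0.02303j)
  m=2: -0.38528 + 0.20859j × -0.00018 - 0.00990j = 0.00213 + 0.00378j  (running Σ = 0.23331 - 0.01925j)
  m=3: 0.15458 - 0.14238j × 0.27029 + 0.25594j = 0.07822 + 0.00108j  (running Σ = 0.31153 - 0.01817j)
  m=4: -0.03311 + 0.05071j × 0.37919 - 0.01379j = -0.01185 + 0.01969j  (running Σ = 0.29968 + 0.00151j)
  m=5: 0.00326 - 0.00950j × 0.11573 - 0.12676j = -0.00083 - 0.00151j  (running Σ = 0.29885 - 0.00000j)
Accumulated sum 0.29885 - 0.00000j; after 4π/(2l+1) scaling, 0.34140 - 0.00000j ⇒ P_5 = 0.341405

0.341405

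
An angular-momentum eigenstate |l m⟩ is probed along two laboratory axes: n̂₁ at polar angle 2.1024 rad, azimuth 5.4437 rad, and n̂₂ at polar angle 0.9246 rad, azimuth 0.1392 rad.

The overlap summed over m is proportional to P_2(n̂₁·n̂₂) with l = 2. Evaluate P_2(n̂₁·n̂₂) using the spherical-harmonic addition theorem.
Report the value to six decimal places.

-0.490674

Summing Y*_{l m}(θ₁,φ₁)·Y_{l m}(θ₂,φ₂) over m ∈ [−2, 2]; prefactor 4π/(2·2+1) = 2.513274:
  m=-2: -0.030987-0.285338i × +0.236735-0.067664i = -0.026643-0.065453i  (running Σ = -0.026643-0.065453i)
  m=-1: -0.225446+0.251255i × +0.367808-0.051532i = -0.069973+0.104031i  (running Σ = -0.096616+0.038579i)
  m=0: -0.072259-0.000000i × +0.027681+0.000000i = -0.002000-0.000000i  (running Σ = -0.098617+0.038579i)
  m=1: +0.225446+0.251255i × -0.367808-0.051532i = -0.069973-0.104031i  (running Σ = -0.168590-0.065453i)
  m=2: -0.030987+0.285338i × +0.236735+0.067664i = -0.026643+0.065453i  (running Σ = -0.195233+0.000000i)
Total Σ_m = -0.195233+0.000000i. Multiply by 2.513274: -0.490674+0.000000i. P_2(cos γ) = -0.490674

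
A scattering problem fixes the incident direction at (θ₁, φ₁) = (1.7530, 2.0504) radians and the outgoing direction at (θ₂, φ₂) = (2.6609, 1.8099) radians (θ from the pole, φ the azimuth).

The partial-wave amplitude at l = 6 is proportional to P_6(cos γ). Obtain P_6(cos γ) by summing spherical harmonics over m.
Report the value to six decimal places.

0.166501

Term-by-term m-sum for l=6 (normalisation 4π/13 = 0.966644):
  [-6]  conj(Y_{6,-6})(Ω₁) = (0.421908, -0.114032) ; Y_{6,-6}(Ω₂) = (-0.000641, 0.004678) ; Δ = (0.000263, 0.002047)
  [-5]  conj(Y_{6,-5})(Ω₁) = (0.188825, 0.205319) ; Y_{6,-5}(Ω₂) = (0.029182, 0.011496) ; Δ = (0.003150, 0.008162)
  [-4]  conj(Y_{6,-4})(Ω₁) = (0.072631, -0.200454) ; Y_{6,-4}(Ω₂) = (0.071906, -0.101928) ; Δ = (-0.015209, -0.021817)
  [-3]  conj(Y_{6,-3})(Ω₁) = (0.293674, -0.038987) ; Y_{6,-3}(Ω₂) = (-0.212006, -0.243036) ; Δ = (-0.071736, -0.063108)
  [-2]  conj(Y_{6,-2})(Ω₁) = (-0.080410, -0.114661) ; Y_{6,-2}(Ω₂) = (-0.447967, 0.232197) ; Δ = (0.062645, 0.032693)
  [-1]  conj(Y_{6,-1})(Ω₁) = (0.137213, -0.263818) ; Y_{6,-1}(Ω₂) = (0.072464, 0.297266) ; Δ = (0.088367, 0.021672)
  [+0]  conj(Y_{6,0})(Ω₁) = (-0.119763, -0.000000) ; Y_{6,0}(Ω₂) = (-0.311342, 0.000000) ; Δ = (0.037287, 0.000000)
  [+1]  conj(Y_{6,1})(Ω₁) = (-0.137213, -0.263818) ; Y_{6,1}(Ω₂) = (-0.072464, 0.297266) ; Δ = (0.088367, -0.021672)
  [+2]  conj(Y_{6,2})(Ω₁) = (-0.080410, 0.114661) ; Y_{6,2}(Ω₂) = (-0.447967, -0.232197) ; Δ = (0.062645, -0.032693)
  [+3]  conj(Y_{6,3})(Ω₁) = (-0.293674, -0.038987) ; Y_{6,3}(Ω₂) = (0.212006, -0.243036) ; Δ = (-0.071736, 0.063108)
  [+4]  conj(Y_{6,4})(Ω₁) = (0.072631, 0.200454) ; Y_{6,4}(Ω₂) = (0.071906, 0.101928) ; Δ = (-0.015209, 0.021817)
  [+5]  conj(Y_{6,5})(Ω₁) = (-0.188825, 0.205319) ; Y_{6,5}(Ω₂) = (-0.029182, 0.011496) ; Δ = (0.003150, -0.008162)
  [+6]  conj(Y_{6,6})(Ω₁) = (0.421908, 0.114032) ; Y_{6,6}(Ω₂) = (-0.000641, -0.004678) ; Δ = (0.000263, -0.002047)
Σ over m = (0.172247, -0.000000); ×(4π/13) → (0.166501, -0.000000). Real part: 0.166501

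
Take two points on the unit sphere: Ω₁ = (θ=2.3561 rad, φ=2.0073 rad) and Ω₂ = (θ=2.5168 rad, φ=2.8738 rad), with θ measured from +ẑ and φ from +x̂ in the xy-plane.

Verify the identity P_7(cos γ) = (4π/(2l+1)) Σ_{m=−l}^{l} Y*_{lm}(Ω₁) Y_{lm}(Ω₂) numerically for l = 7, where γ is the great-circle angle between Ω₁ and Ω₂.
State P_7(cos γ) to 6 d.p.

Addition theorem: P_7(cos γ) = (4π/15) Σ_m Y*_{lm}(Ω₁) Y_{lm}(Ω₂), m = −7…7:
  term(m=-7) = +0.000506+0.000112i   from Y*(Ω₁)=+0.003802+0.044063i, Y(Ω₂)=+0.003504-0.011178i
  term(m=-6) = +0.004702+0.008889i   from Y*(Ω₁)=-0.143369+0.082578i, Y(Ω₂)=+0.002185-0.060740i
  term(m=-5) = -0.025108+0.062882i   from Y*(Ω₁)=-0.292133-0.204927i, Y(Ω₂)=-0.043596-0.184668i
  term(m=-4) = -0.166480+0.055985i   from Y*(Ω₁)=+0.079146-0.447069i, Y(Ω₂)=-0.185343-0.339570i
  term(m=-3) = -0.091490-0.055102i   from Y*(Ω₁)=+0.217063-0.058042i, Y(Ω₂)=-0.330013-0.342099i
  term(m=-2) = +0.007462+0.045597i   from Y*(Ω₁)=-0.151180-0.180295i, Y(Ω₂)=-0.168872-0.100216i
  term(m=-1) = +0.068916-0.081110i   from Y*(Ω₁)=+0.145543-0.311979i, Y(Ω₂)=+0.298150+0.081807i
  term(m=+0) = -0.042748-0.000000i   from Y*(Ω₁)=-0.139061-0.000000i, Y(Ω₂)=+0.307408+0.000000i
  term(m=+1) = +0.068916+0.081110i   from Y*(Ω₁)=-0.145543-0.311979i, Y(Ω₂)=-0.298150+0.081807i
  term(m=+2) = +0.007462-0.045597i   from Y*(Ω₁)=-0.151180+0.180295i, Y(Ω₂)=-0.168872+0.100216i
  term(m=+3) = -0.091490+0.055102i   from Y*(Ω₁)=-0.217063-0.058042i, Y(Ω₂)=+0.330013-0.342099i
  term(m=+4) = -0.166480-0.055985i   from Y*(Ω₁)=+0.079146+0.447069i, Y(Ω₂)=-0.185343+0.339570i
  term(m=+5) = -0.025108-0.062882i   from Y*(Ω₁)=+0.292133-0.204927i, Y(Ω₂)=+0.043596-0.184668i
  term(m=+6) = +0.004702-0.008889i   from Y*(Ω₁)=-0.143369-0.082578i, Y(Ω₂)=+0.002185+0.060740i
  term(m=+7) = +0.000506-0.000112i   from Y*(Ω₁)=-0.003802+0.044063i, Y(Ω₂)=-0.003504-0.011178i
Accumulated sum -0.445731-0.000000i; after 4π/(2l+1) scaling, -0.373415-0.000000i ⇒ P_7 = -0.373415

-0.373415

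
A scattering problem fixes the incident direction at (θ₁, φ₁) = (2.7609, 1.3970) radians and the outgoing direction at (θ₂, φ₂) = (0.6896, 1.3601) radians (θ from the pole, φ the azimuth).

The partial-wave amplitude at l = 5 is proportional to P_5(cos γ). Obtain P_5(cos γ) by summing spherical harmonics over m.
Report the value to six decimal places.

-0.132919

Expand P_5 via completeness: Σ_{m} conj(Y_{5,m}) at Ω₁ times Y_{5,m} at Ω₂ —
  m=-5: (0.002510, 0.002122) × (0.042054, -0.023929) = (0.000156, 0.000029)  (running Σ = (0.000156, 0.000029))
  m=-4: (-0.019945, 0.016636) × (0.123454, 0.138503) = (-0.004766, -0.000709)  (running Σ = (-0.004610, -0.000680))
  m=-3: (-0.059730, -0.103985) × (-0.229344, 0.313175) = (0.046264, 0.005142)  (running Σ = (0.041654, 0.004463))
  m=-2: (0.323883, -0.117344) × (-0.379437, -0.170080) = (-0.142851, -0.010562)  (running Σ = (-0.101197, -0.006099))
  m=-1: (0.093316, 0.531511) × (0.004554, -0.021295) = (0.011744, 0.000434)  (running Σ = (-0.089453, -0.005665))
  m=0: (-0.159552, -0.000000) × (-0.392070, 0.000000) = (0.062556, 0.000000)  (running Σ = (-0.026898, -0.005665))
  m=1: (-0.093316, 0.531511) × (-0.004554, -0.021295) = (0.011744, -0.000434)  (running Σ = (-0.015154, -0.006099))
  m=2: (0.323883, 0.117344) × (-0.379437, 0.170080) = (-0.142851, 0.010562)  (running Σ = (-0.158005, 0.004463))
  m=3: (0.059730, -0.103985) × (0.229344, 0.313175) = (0.046264, -0.005142)  (running Σ = (-0.111741, -0.000680))
  m=4: (-0.019945, -0.016636) × (0.123454, -0.138503) = (-0.004766, 0.000709)  (running Σ = (-0.116507, 0.000029))
  m=5: (-0.002510, 0.002122) × (-0.042054, -0.023929) = (0.000156, -0.000029)  (running Σ = (-0.116351, -0.000000))
Accumulated sum (-0.116351, -0.000000); after 4π/(2l+1) scaling, (-0.132919, -0.000000) ⇒ P_5 = -0.132919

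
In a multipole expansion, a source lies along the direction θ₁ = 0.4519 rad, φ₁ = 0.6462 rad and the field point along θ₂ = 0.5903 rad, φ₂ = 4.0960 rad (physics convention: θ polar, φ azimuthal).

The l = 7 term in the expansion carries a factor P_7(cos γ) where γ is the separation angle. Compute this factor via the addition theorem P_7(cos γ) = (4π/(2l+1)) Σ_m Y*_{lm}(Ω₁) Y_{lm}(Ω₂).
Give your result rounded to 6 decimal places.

Expand P_7 via completeness: Σ_{m} conj(Y_{7,m}) at Ω₁ times Y_{7,m} at Ω₂ —
  m=-7: Y*=-0.000284-0.001487i  Y=-0.007631+0.003205i  product +0.000007+0.000010i
  m=-6: Y*=-0.008653-0.007831i  Y=+0.039243+0.024425i  product -0.000148-0.000519i
  m=-5: Y*=-0.055249-0.004953i  Y=-0.009317-0.156011i  product -0.000258+0.008666i
  m=-4: Y*=-0.153275+0.095412i  Y=-0.272631+0.218685i  product +0.020922-0.059531i
  m=-3: Y*=-0.143257+0.371769i  Y=+0.468990+0.134033i  product -0.117015+0.155155i
  m=-2: Y*=+0.144855+0.506808i  Y=-0.096131-0.273481i  product +0.124677-0.088335i
  m=-1: Y*=+0.165840+0.125081i  Y=+0.135180-0.190805i  product +0.046284-0.014735i
  m=+0: Y*=-0.403234-0.000000i  Y=-0.377940+0.000000i  product +0.152398+0.000000i
  m=+1: Y*=-0.165840+0.125081i  Y=-0.135180-0.190805i  product +0.046284+0.014735i
  m=+2: Y*=+0.144855-0.506808i  Y=-0.096131+0.273481i  product +0.124677+0.088335i
  m=+3: Y*=+0.143257+0.371769i  Y=-0.468990+0.134033i  product -0.117015-0.155155i
  m=+4: Y*=-0.153275-0.095412i  Y=-0.272631-0.218685i  product +0.020922+0.059531i
  m=+5: Y*=+0.055249-0.004953i  Y=+0.009317-0.156011i  product -0.000258-0.008666i
  m=+6: Y*=-0.008653+0.007831i  Y=+0.039243-0.024425i  product -0.000148+0.000519i
  m=+7: Y*=+0.000284-0.001487i  Y=+0.007631+0.003205i  product +0.000007-0.000010i
Σ over m = +0.301336-0.000000i; ×(4π/15) → +0.252447-0.000000i. Real part: 0.252447

0.252447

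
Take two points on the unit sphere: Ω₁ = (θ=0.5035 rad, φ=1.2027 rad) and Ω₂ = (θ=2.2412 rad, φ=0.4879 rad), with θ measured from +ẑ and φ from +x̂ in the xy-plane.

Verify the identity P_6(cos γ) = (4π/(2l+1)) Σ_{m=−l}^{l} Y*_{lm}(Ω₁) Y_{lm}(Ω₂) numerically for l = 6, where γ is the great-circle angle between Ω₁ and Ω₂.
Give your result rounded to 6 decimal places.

Addition theorem: P_6(cos γ) = (4π/13) Σ_m Y*_{lm}(Ω₁) Y_{lm}(Ω₂), m = −6…6:
  [-6]  conj(Y_{6,-6})(Ω₁) = 0.00363 + 0.00490j ; Y_{6,-6}(Ω₂) = -0.10926 - 0.02377j ; Δ = -0.00028 - 0.00062j
  [-5]  conj(Y_{6,-5})(Ω₁) = 0.03694 - 0.01021j ; Y_{6,-5}(Ω₂) = 0.23448 + 0.19834j ; Δ = 0.01069 + 0.00493j
  [-4]  conj(Y_{6,-4})(Ω₁) = 0.01413 - 0.14315j ; Y_{6,-4}(Ω₂) = -0.16227 - 0.40533j ; Δ = -0.06032 + 0.01750j
  [-3]  conj(Y_{6,-3})(Ω₁) = -0.31134 - 0.15678j ; Y_{6,-3}(Ω₂) = -0.02594 + 0.24125j ; Δ = 0.04590 - 0.07104j
  [-2]  conj(Y_{6,-2})(Ω₁) = -0.37162 + 0.33674j ; Y_{6,-2}(Ω₂) = -0.11556 + 0.17074j ; Δ = -0.01455 - 0.10236j
  [-1]  conj(Y_{6,-1})(Ω₁) = 0.08819 + 0.22867j ; Y_{6,-1}(Ω₂) = 0.29466 - 0.15637j ; Δ = 0.06174 + 0.05359j
  [+0]  conj(Y_{6,0})(Ω₁) = -0.35210 + 0.00000j ; Y_{6,0}(Ω₂) = 0.11958 + 0.00000j ; Δ = -0.04210 + 0.00000j
  [+1]  conj(Y_{6,1})(Ω₁) = -0.08819 + 0.22867j ; Y_{6,1}(Ω₂) = -0.29466 - 0.15637j ; Δ = 0.06174 - 0.05359j
  [+2]  conj(Y_{6,2})(Ω₁) = -0.37162 - 0.33674j ; Y_{6,2}(Ω₂) = -0.11556 - 0.17074j ; Δ = -0.01455 + 0.10236j
  [+3]  conj(Y_{6,3})(Ω₁) = 0.31134 - 0.15678j ; Y_{6,3}(Ω₂) = 0.02594 + 0.24125j ; Δ = 0.04590 + 0.07104j
  [+4]  conj(Y_{6,4})(Ω₁) = 0.01413 + 0.14315j ; Y_{6,4}(Ω₂) = -0.16227 + 0.40533j ; Δ = -0.06032 - 0.01750j
  [+5]  conj(Y_{6,5})(Ω₁) = -0.03694 - 0.01021j ; Y_{6,5}(Ω₂) = -0.23448 + 0.19834j ; Δ = 0.01069 - 0.00493j
  [+6]  conj(Y_{6,6})(Ω₁) = 0.00363 - 0.00490j ; Y_{6,6}(Ω₂) = -0.10926 + 0.02377j ; Δ = -0.00028 + 0.00062j
Σ over m = 0.04426 - 0.00000j; ×(4π/13) → 0.04279 - 0.00000j. Real part: 0.042786

0.042786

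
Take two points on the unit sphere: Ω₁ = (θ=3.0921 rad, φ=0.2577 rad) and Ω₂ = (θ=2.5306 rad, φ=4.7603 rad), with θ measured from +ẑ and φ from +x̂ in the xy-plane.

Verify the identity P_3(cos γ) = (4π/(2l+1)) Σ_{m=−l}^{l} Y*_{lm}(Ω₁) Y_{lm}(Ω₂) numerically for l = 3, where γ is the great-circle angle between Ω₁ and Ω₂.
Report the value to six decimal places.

Term-by-term m-sum for l=3 (normalisation 4π/7 = 1.795196):
  term(m=-3) = +0.000002-0.000003i   from Y*(Ω₁)=+0.000036+0.000035i, Y(Ω₂)=-0.011283-0.077961i
  term(m=-2) = -0.000629-0.000280i   from Y*(Ω₁)=-0.002174-0.001231i, Y(Ω₂)=+0.274230-0.026358i
  term(m=-1) = -0.005796+0.027222i   from Y*(Ω₁)=+0.061653+0.016249i, Y(Ω₂)=+0.020906+0.436020i
  term(m=+0) = +0.080268+0.000000i   from Y*(Ω₁)=-0.740878-0.000000i, Y(Ω₂)=-0.108342+0.000000i
  term(m=+1) = -0.005796-0.027222i   from Y*(Ω₁)=-0.061653+0.016249i, Y(Ω₂)=-0.020906+0.436020i
  term(m=+2) = -0.000629+0.000280i   from Y*(Ω₁)=-0.002174+0.001231i, Y(Ω₂)=+0.274230+0.026358i
  term(m=+3) = +0.000002+0.000003i   from Y*(Ω₁)=-0.000036+0.000035i, Y(Ω₂)=+0.011283-0.077961i
Σ over m = +0.067424+0.000000i; ×(4π/7) → +0.121039+0.000000i. Real part: 0.121039

0.121039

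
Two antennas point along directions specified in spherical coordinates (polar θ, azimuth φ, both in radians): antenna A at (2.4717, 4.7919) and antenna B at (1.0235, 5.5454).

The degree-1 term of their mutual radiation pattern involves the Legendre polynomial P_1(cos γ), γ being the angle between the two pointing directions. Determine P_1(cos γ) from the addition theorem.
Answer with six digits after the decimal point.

Term-by-term m-sum for l=1 (normalisation 4π/3 = 4.188790):
  term(m=-1) = 0.04616 - 0.04330j   from Y*(Ω₁)=0.01704 - 0.21384j, Y(Ω₂)=0.21831 + 0.19845j
  term(m=+0) = -0.09738 + 0.00000j   from Y*(Ω₁)=-0.38301 + 0.00000j, Y(Ω₂)=0.25426 + 0.00000j
  term(m=+1) = 0.04616 + 0.04330j   from Y*(Ω₁)=-0.01704 - 0.21384j, Y(Ω₂)=-0.21831 + 0.19845j
Σ over m = -0.00507 + 0.00000j; ×(4π/3) → -0.02124 + 0.00000j. Real part: -0.021239

-0.021239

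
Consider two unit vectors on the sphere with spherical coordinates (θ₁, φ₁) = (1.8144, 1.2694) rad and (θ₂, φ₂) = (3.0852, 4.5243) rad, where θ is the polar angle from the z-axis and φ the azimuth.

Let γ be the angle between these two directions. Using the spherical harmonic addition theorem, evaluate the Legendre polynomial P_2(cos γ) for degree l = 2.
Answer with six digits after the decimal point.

-0.447843

Addition theorem: P_2(cos γ) = (4π/5) Σ_m Y*_{lm}(Ω₁) Y_{lm}(Ω₂), m = −2…2:
  m=-2: (-0.299683, 0.206255) × (-0.001141, -0.000451) = (0.000435, -0.000100)  (running Σ = (0.000435, -0.000100))
  m=-1: (-0.053683, -0.172686) × (0.008129, -0.042707) = (-0.007811, 0.000889)  (running Σ = (-0.007376, 0.000789))
  m=0: (-0.260345, -0.000000) × (0.627777, 0.000000) = (-0.163439, -0.000000)  (running Σ = (-0.170815, 0.000789))
  m=1: (0.053683, -0.172686) × (-0.008129, -0.042707) = (-0.007811, -0.000889)  (running Σ = (-0.178626, -0.000100))
  m=2: (-0.299683, -0.206255) × (-0.001141, 0.000451) = (0.000435, 0.000100)  (running Σ = (-0.178191, 0.000000))
Accumulated sum (-0.178191, 0.000000); after 4π/(2l+1) scaling, (-0.447843, 0.000000) ⇒ P_2 = -0.447843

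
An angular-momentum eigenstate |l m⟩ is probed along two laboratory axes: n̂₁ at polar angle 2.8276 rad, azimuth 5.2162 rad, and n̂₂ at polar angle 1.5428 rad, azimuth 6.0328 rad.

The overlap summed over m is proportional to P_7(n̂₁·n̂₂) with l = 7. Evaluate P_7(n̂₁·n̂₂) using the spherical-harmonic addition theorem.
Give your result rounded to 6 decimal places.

-0.289125

Addition theorem: P_7(cos γ) = (4π/15) Σ_m Y*_{lm}(Ω₁) Y_{lm}(Ω₂), m = −7…7:
  m=-7: Y*=0.00005 - 0.00012j  Y=-0.09021 + 0.49044j  product 0.00006 + 0.00004j
  m=-6: Y*=-0.00153 + 0.00018j  Y=0.00358 + 0.05213j  product -0.00002 - 0.00008j
  m=-5: Y*=0.00647 + 0.00901j  Y=-0.11364 - 0.34421j  product 0.00237 - 0.00325j
  m=-4: Y*=0.02392 - 0.05023j  Y=-0.03305 - 0.05165j  product -0.00339 + 0.00042j
  m=-3: Y*=-0.19626 + 0.01166j  Y=0.23813 + 0.22236j  product -0.04933 - 0.04086j
  m=-2: Y*=0.24639 + 0.39025j  Y=0.05725 + 0.03133j  product 0.00188 + 0.03006j
  m=-1: Y*=0.28215 - 0.51182j  Y=-0.30277 - 0.07743j  product -0.12506 + 0.13311j
  m=+0: Y*=-0.02779 + 0.00000j  Y=-0.06643 + 0.00000j  product 0.00185 + 0.00000j
  m=+1: Y*=-0.28215 - 0.51182j  Y=0.30277 - 0.07743j  product -0.12506 - 0.13311j
  m=+2: Y*=0.24639 - 0.39025j  Y=0.05725 - 0.03133j  product 0.00188 - 0.03006j
  m=+3: Y*=0.19626 + 0.01166j  Y=-0.23813 + 0.22236j  product -0.04933 + 0.04086j
  m=+4: Y*=0.02392 + 0.05023j  Y=-0.03305 + 0.05165j  product -0.00339 - 0.00042j
  m=+5: Y*=-0.00647 + 0.00901j  Y=0.11364 - 0.34421j  product 0.00237 + 0.00325j
  m=+6: Y*=-0.00153 - 0.00018j  Y=0.00358 - 0.05213j  product -0.00002 + 0.00008j
  m=+7: Y*=-0.00005 - 0.00012j  Y=0.09021 + 0.49044j  product 0.00006 - 0.00004j
Accumulated sum -0.34512 - 0.00000j; after 4π/(2l+1) scaling, -0.28913 - 0.00000j ⇒ P_7 = -0.289125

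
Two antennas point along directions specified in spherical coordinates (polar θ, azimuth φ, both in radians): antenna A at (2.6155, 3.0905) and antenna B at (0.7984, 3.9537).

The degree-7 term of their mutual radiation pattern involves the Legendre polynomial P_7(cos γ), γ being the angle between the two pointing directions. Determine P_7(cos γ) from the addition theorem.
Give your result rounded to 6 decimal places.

0.087731

Term-by-term m-sum for l=7 (normalisation 4π/15 = 0.837758):
  term(m=-7) = +0.000189+0.000046i   from Y*(Ω₁)=-0.003771+0.001409i, Y(Ω₂)=-0.039950-0.027239i
  term(m=-6) = -0.002058-0.004084i   from Y*(Ω₁)=-0.024733+0.007829i, Y(Ω₂)=+0.028128+0.174014i
  term(m=-5) = -0.014547+0.034756i   from Y*(Ω₁)=-0.098870+0.025822i, Y(Ω₂)=+0.223681-0.293110i
  term(m=-4) = +0.115924-0.037288i   from Y*(Ω₁)=-0.265604+0.055050i, Y(Ω₂)=-0.446377+0.047872i
  term(m=-3) = -0.077805-0.047916i   from Y*(Ω₁)=-0.465419+0.071902i, Y(Ω₂)=+0.147740+0.125777i
  term(m=-2) = -0.017525-0.111715i   from Y*(Ω₁)=-0.431452+0.044242i, Y(Ω₂)=+0.013921+0.260356i
  term(m=-1) = +0.009843-0.011508i   from Y*(Ω₁)=+0.046537-0.002380i, Y(Ω₂)=+0.223579-0.235853i
  term(m=+0) = +0.076677+0.000000i   from Y*(Ω₁)=+0.447346-0.000000i, Y(Ω₂)=+0.171404+0.000000i
  term(m=+1) = +0.009843+0.011508i   from Y*(Ω₁)=-0.046537-0.002380i, Y(Ω₂)=-0.223579-0.235853i
  term(m=+2) = -0.017525+0.111715i   from Y*(Ω₁)=-0.431452-0.044242i, Y(Ω₂)=+0.013921-0.260356i
  term(m=+3) = -0.077805+0.047916i   from Y*(Ω₁)=+0.465419+0.071902i, Y(Ω₂)=-0.147740+0.125777i
  term(m=+4) = +0.115924+0.037288i   from Y*(Ω₁)=-0.265604-0.055050i, Y(Ω₂)=-0.446377-0.047872i
  term(m=+5) = -0.014547-0.034756i   from Y*(Ω₁)=+0.098870+0.025822i, Y(Ω₂)=-0.223681-0.293110i
  term(m=+6) = -0.002058+0.004084i   from Y*(Ω₁)=-0.024733-0.007829i, Y(Ω₂)=+0.028128-0.174014i
  term(m=+7) = +0.000189-0.000046i   from Y*(Ω₁)=+0.003771+0.001409i, Y(Ω₂)=+0.039950-0.027239i
Accumulated sum +0.104721+0.000000i; after 4π/(2l+1) scaling, +0.087731+0.000000i ⇒ P_7 = 0.087731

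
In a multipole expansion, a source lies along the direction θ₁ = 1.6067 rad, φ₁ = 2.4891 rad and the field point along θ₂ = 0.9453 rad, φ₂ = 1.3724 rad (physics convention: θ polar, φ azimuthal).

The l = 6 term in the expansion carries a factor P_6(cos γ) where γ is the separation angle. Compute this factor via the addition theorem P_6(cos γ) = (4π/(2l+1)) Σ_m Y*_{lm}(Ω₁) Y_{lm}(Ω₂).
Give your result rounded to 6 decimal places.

Addition theorem: P_6(cos γ) = (4π/13) Σ_m Y*_{lm}(Ω₁) Y_{lm}(Ω₂), m = −6…6:
  term(m=-6) = 0.06033 + 0.02673j   from Y*(Ω₁)=-0.34434 + 0.33615j, Y(Ω₂)=-0.05091 - 0.12732j
  term(m=-5) = -0.01571 + 0.01323j   from Y*(Ω₁)=-0.05944 + 0.00722j, Y(Ω₂)=0.28718 - 0.18766j
  term(m=-4) = 0.03642 + 0.14530j   from Y*(Ω₁)=0.30240 + 0.17784j, Y(Ω₂)=0.29944 + 0.30438j
  term(m=-3) = -0.01068 - 0.00226j   from Y*(Ω₁)=0.02628 + 0.06454j, Y(Ω₂)=-0.08782 + 0.12971j
  term(m=-2) = 0.05408 - 0.06930j   from Y*(Ω₁)=0.08347 - 0.30659j, Y(Ω₂)=0.25515 + 0.10691j
  term(m=-1) = 0.00884 + 0.01812j   from Y*(Ω₁)=0.05826 - 0.04452j, Y(Ω₂)=-0.05420 + 0.26958j
  term(m=+0) = -0.06454 + 0.00000j   from Y*(Ω₁)=-0.30928 + 0.00000j, Y(Ω₂)=0.20869 + 0.00000j
  term(m=+1) = 0.00884 - 0.01812j   from Y*(Ω₁)=-0.05826 - 0.04452j, Y(Ω₂)=0.05420 + 0.26958j
  term(m=+2) = 0.05408 + 0.06930j   from Y*(Ω₁)=0.08347 + 0.30659j, Y(Ω₂)=0.25515 - 0.10691j
  term(m=+3) = -0.01068 + 0.00226j   from Y*(Ω₁)=-0.02628 + 0.06454j, Y(Ω₂)=0.08782 + 0.12971j
  term(m=+4) = 0.03642 - 0.14530j   from Y*(Ω₁)=0.30240 - 0.17784j, Y(Ω₂)=0.29944 - 0.30438j
  term(m=+5) = -0.01571 - 0.01323j   from Y*(Ω₁)=0.05944 + 0.00722j, Y(Ω₂)=-0.28718 - 0.18766j
  term(m=+6) = 0.06033 - 0.02673j   from Y*(Ω₁)=-0.34434 - 0.33615j, Y(Ω₂)=-0.05091 + 0.12732j
Total Σ_m = 0.20200 - 0.00000j. Multiply by 0.966644: 0.19527 - 0.00000j. P_6(cos γ) = 0.195267

0.195267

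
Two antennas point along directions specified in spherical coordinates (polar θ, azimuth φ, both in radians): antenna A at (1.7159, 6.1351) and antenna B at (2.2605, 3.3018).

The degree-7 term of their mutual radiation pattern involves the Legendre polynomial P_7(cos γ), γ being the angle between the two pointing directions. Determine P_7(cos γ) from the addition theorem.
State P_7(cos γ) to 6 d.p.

Addition theorem: P_7(cos γ) = (4π/15) Σ_m Y*_{lm}(Ω₁) Y_{lm}(Ω₂), m = −7…7:
  m=-7: 0.23645 - 0.39969j × -0.03532 + 0.07323j = 0.02092 + 0.03143j  (running Σ = 0.02092 + 0.03143j)
  m=-6: -0.16011 + 0.19707j × -0.14365 + 0.20573j = -0.01754 - 0.06125j  (running Σ = 0.00338 - 0.02982j)
  m=-5: -0.18709 + 0.17098j × -0.29746 + 0.30692j = 0.00318 - 0.10828j  (running Σ = 0.00655 - 0.13810j)
  m=-4: 0.23024 - 0.15494j × -0.30007 + 0.22380j = -0.03441 + 0.09802j  (running Σ = -0.02786 - 0.04008j)
  m=-3: 0.16284 - 0.07751j × 0.01261 - 0.00657j = 0.00154 - 0.00205j  (running Σ = -0.02631 - 0.04213j)
  m=-2: -0.27039 + 0.08251j × 0.34274 - 0.11374j = -0.08329 + 0.05903j  (running Σ = -0.10960 + 0.01690j)
  m=-1: -0.14940 + 0.02229j × 0.14655 - 0.02368j = -0.02137 + 0.00680j  (running Σ = -0.13097 + 0.02371j)
  m=0: 0.28350 + 0.00000j × -0.32188 + 0.00000j = -0.09125 + 0.00000j  (running Σ = -0.22222 + 0.02371j)
  m=1: 0.14940 + 0.02229j × -0.14655 - 0.02368j = -0.02137 - 0.00680j  (running Σ = -0.24359 + 0.01690j)
  m=2: -0.27039 - 0.08251j × 0.34274 + 0.11374j = -0.08329 - 0.05903j  (running Σ = -0.32688 - 0.04213j)
  m=3: -0.16284 - 0.07751j × -0.01261 - 0.00657j = 0.00154 + 0.00205j  (running Σ = -0.32533 - 0.04008j)
  m=4: 0.23024 + 0.15494j × -0.30007 - 0.22380j = -0.03441 - 0.09802j  (running Σ = -0.35974 - 0.13810j)
  m=5: 0.18709 + 0.17098j × 0.29746 + 0.30692j = 0.00318 + 0.10828j  (running Σ = -0.35657 - 0.02982j)
  m=6: -0.16011 - 0.19707j × -0.14365 - 0.20573j = -0.01754 + 0.06125j  (running Σ = -0.37411 + 0.03143j)
  m=7: -0.23645 - 0.39969j × 0.03532 + 0.07323j = 0.02092 - 0.03143j  (running Σ = -0.35319 + 0.00000j)
Accumulated sum -0.35319 + 0.00000j; after 4π/(2l+1) scaling, -0.29589 + 0.00000j ⇒ P_7 = -0.295888

-0.295888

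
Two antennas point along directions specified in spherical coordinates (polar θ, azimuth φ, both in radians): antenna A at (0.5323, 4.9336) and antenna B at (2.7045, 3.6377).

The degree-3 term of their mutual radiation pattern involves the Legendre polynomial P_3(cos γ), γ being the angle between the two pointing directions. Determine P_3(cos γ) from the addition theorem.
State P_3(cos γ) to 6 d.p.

Summing Y*_{l m}(θ₁,φ₁)·Y_{l m}(θ₂,φ₂) over m ∈ [−3, 3]; prefactor 4π/(2·3+1) = 1.795196:
  term(m=-3) = (-0.001268, -0.001172)   from Y*(Ω₁)=(-0.033596, 0.042965), Y(Ω₂)=(-0.002607, 0.031540)
  term(m=-2) = (0.032086, -0.019663)   from Y*(Ω₁)=(-0.204977, -0.097106), Y(Ω₂)=(-0.090727, 0.138908)
  term(m=-1) = (0.051277, 0.181809)   from Y*(Ω₁)=(0.097603, -0.434003), Y(Ω₂)=(-0.373454, 0.202135)
  term(m=+0) = (-0.085473, 0.000000)   from Y*(Ω₁)=(0.228983, -0.000000), Y(Ω₂)=(-0.373273, 0.000000)
  term(m=+1) = (0.051277, -0.181809)   from Y*(Ω₁)=(-0.097603, -0.434003), Y(Ω₂)=(0.373454, 0.202135)
  term(m=+2) = (0.032086, 0.019663)   from Y*(Ω₁)=(-0.204977, 0.097106), Y(Ω₂)=(-0.090727, -0.138908)
  term(m=+3) = (-0.001268, 0.001172)   from Y*(Ω₁)=(0.033596, 0.042965), Y(Ω₂)=(0.002607, 0.031540)
Total Σ_m = (0.078717, -0.000000). Multiply by 1.795196: (0.141312, -0.000000). P_3(cos γ) = 0.141312

0.141312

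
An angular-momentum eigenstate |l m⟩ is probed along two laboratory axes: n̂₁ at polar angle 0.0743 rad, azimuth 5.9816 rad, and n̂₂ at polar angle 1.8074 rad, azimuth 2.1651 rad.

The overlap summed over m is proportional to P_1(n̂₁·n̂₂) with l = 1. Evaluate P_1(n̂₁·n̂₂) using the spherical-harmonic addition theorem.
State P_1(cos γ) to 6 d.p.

-0.290098

Expand P_1 via completeness: Σ_{m} conj(Y_{1,m}) at Ω₁ times Y_{1,m} at Ω₂ —
  term(m=-1) = -0.006725-0.005382i   from Y*(Ω₁)=+0.024489-0.007618i, Y(Ω₂)=-0.188064-0.278280i
  term(m=+0) = -0.055805+0.000000i   from Y*(Ω₁)=+0.487254-0.000000i, Y(Ω₂)=-0.114530+0.000000i
  term(m=+1) = -0.006725+0.005382i   from Y*(Ω₁)=-0.024489-0.007618i, Y(Ω₂)=+0.188064-0.278280i
Σ over m = -0.069256+0.000000i; ×(4π/3) → -0.290098+0.000000i. Real part: -0.290098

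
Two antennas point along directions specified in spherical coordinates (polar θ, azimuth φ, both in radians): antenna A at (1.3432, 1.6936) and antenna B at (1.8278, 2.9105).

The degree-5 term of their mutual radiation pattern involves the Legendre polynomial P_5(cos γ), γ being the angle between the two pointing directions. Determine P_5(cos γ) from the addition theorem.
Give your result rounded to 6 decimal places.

Addition theorem: P_5(cos γ) = (4π/11) Σ_m Y*_{lm}(Ω₁) Y_{lm}(Ω₂), m = −5…5:
  m=-5: -0.23467 + 0.33290j × -0.15848 - 0.35937j = 0.15682 + 0.03157j  (running Σ = 0.15682 + 0.03157j)
  m=-4: 0.26304 + 0.14071j × -0.19661 - 0.26056j = -0.01505 - 0.09620j  (running Σ = 0.14177 - 0.06463j)
  m=-3: -0.06241 + 0.16167j × 0.10074 + 0.08370j = -0.01982 + 0.01106j  (running Σ = 0.12195 - 0.05356j)
  m=-2: 0.29827 + 0.07477j × 0.29076 + 0.14485j = 0.07590 + 0.06494j  (running Σ = 0.19784 + 0.01138j)
  m=-1: -0.01306 + 0.10580j × -0.05522 - 0.01299j = 0.00210 - 0.00567j  (running Σ = 0.19994 + 0.00571j)
  m=0: 0.30609 + 0.00000j × -0.31928 + 0.00000j = -0.09773 + 0.00000j  (running Σ = 0.10221 + 0.00571j)
  m=1: 0.01306 + 0.10580j × 0.05522 - 0.01299j = 0.00210 + 0.00567j  (running Σ = 0.10431 + 0.01138j)
  m=2: 0.29827 - 0.07477j × 0.29076 - 0.14485j = 0.07590 - 0.06494j  (running Σ = 0.18021 - 0.05356j)
  m=3: 0.06241 + 0.16167j × -0.10074 + 0.08370j = -0.01982 - 0.01106j  (running Σ = 0.16039 - 0.06463j)
  m=4: 0.26304 - 0.14071j × -0.19661 + 0.26056j = -0.01505 + 0.09620j  (running Σ = 0.14533 + 0.03157j)
  m=5: 0.23467 + 0.33290j × 0.15848 - 0.35937j = 0.15682 - 0.03157j  (running Σ = 0.30215 - 0.00000j)
Accumulated sum 0.30215 - 0.00000j; after 4π/(2l+1) scaling, 0.34518 - 0.00000j ⇒ P_5 = 0.345179

0.345179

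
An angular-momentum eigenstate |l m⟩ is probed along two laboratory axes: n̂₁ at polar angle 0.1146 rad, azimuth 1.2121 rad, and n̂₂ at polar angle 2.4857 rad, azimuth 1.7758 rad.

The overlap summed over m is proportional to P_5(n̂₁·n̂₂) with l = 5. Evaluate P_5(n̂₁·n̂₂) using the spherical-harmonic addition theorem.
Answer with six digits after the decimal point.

Summing Y*_{l m}(θ₁,φ₁)·Y_{l m}(θ₂,φ₂) over m ∈ [−5, 5]; prefactor 4π/(2·5+1) = 1.142397:
  m=-5: Y*=0.00001 - 0.00000j  Y=-0.03347 - 0.02033j  product -0.00000 - 0.00000j
  m=-4: Y*=0.00003 - 0.00025j  Y=-0.10977 + 0.11765j  product 0.00003 + 0.00003j
  m=-3: Y*=-0.00359 - 0.00194j  Y=0.21065 + 0.29820j  product -0.00018 - 0.00148j
  m=-2: Y*=-0.03253 + 0.02838j  Y=0.40509 - 0.17607j  product -0.00818 + 0.01722j
  m=-1: Y*=0.09819 + 0.26191j  Y=-0.01952 - 0.09387j  product 0.02267 - 0.01433j
  m=+0: Y*=0.84564 + 0.00000j  Y=0.38123 + 0.00000j  product 0.32238 + 0.00000j
  m=+1: Y*=-0.09819 + 0.26191j  Y=0.01952 - 0.09387j  product 0.02267 + 0.01433j
  m=+2: Y*=-0.03253 - 0.02838j  Y=0.40509 + 0.17607j  product -0.00818 - 0.01722j
  m=+3: Y*=0.00359 - 0.00194j  Y=-0.21065 + 0.29820j  product -0.00018 + 0.00148j
  m=+4: Y*=0.00003 + 0.00025j  Y=-0.10977 - 0.11765j  product 0.00003 - 0.00003j
  m=+5: Y*=-0.00001 - 0.00000j  Y=0.03347 - 0.02033j  product -0.00000 + 0.00000j
Accumulated sum 0.35105 - 0.00000j; after 4π/(2l+1) scaling, 0.40104 - 0.00000j ⇒ P_5 = 0.401043

0.401043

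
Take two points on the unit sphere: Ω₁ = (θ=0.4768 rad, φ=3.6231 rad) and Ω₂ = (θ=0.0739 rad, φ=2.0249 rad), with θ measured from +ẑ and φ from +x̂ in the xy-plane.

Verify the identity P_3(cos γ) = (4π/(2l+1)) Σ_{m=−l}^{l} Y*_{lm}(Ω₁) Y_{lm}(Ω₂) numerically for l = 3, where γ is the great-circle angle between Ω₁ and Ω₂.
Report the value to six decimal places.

0.405887

Expand P_3 via completeness: Σ_{m} conj(Y_{3,m}) at Ω₁ times Y_{3,m} at Ω₂ —
  m=-3: Y*=-0.00508 - 0.04001j  Y=0.00016 + 0.00003j  product 0.00000 - 0.00001j
  m=-2: Y*=0.10921 + 0.15700j  Y=-0.00342 + 0.00438j  product -0.00106 - 0.00006j
  m=-1: Y*=-0.38738 - 0.20242j  Y=-0.04158 - 0.08519j  product -0.00114 + 0.04142j
  m=+0: Y*=0.31394 + 0.00000j  Y=0.73417 + 0.00000j  product 0.23049 + 0.00000j
  m=+1: Y*=0.38738 - 0.20242j  Y=0.04158 - 0.08519j  product -0.00114 - 0.04142j
  m=+2: Y*=0.10921 - 0.15700j  Y=-0.00342 - 0.00438j  product -0.00106 + 0.00006j
  m=+3: Y*=0.00508 - 0.04001j  Y=-0.00016 + 0.00003j  product 0.00000 + 0.00001j
Total Σ_m = 0.22610 + 0.00000j. Multiply by 1.795196: 0.40589 + 0.00000j. P_3(cos γ) = 0.405887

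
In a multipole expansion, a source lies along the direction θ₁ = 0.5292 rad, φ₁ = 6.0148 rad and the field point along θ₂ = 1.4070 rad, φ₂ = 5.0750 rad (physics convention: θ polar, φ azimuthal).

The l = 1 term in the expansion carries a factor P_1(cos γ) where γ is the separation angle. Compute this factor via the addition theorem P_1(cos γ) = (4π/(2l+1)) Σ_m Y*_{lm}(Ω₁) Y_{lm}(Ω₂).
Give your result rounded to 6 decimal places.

0.434605

Summing Y*_{l m}(θ₁,φ₁)·Y_{l m}(θ₂,φ₂) over m ∈ [−1, 1]; prefactor 4π/(2·1+1) = 4.188790:
  term(m=-1) = +0.035075+0.048006i   from Y*(Ω₁)=+0.168176-0.046252i, Y(Ω₂)=+0.120912+0.318704i
  term(m=+0) = +0.033604+0.000000i   from Y*(Ω₁)=+0.421767-0.000000i, Y(Ω₂)=+0.079674+0.000000i
  term(m=+1) = +0.035075-0.048006i   from Y*(Ω₁)=-0.168176-0.046252i, Y(Ω₂)=-0.120912+0.318704i
Accumulated sum +0.103754+0.000000i; after 4π/(2l+1) scaling, +0.434605+0.000000i ⇒ P_1 = 0.434605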